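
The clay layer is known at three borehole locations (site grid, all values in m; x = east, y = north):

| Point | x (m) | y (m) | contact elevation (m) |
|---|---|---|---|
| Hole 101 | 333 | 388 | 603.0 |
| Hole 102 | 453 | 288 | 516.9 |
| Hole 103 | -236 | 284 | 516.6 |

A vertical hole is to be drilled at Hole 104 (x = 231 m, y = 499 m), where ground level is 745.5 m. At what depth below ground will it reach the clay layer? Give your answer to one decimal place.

47.1 m

Two edge vectors: Hole 101→Hole 102 = (120, -100, -86.1), Hole 101→Hole 103 = (-569, -104, -86.4).
Normal n = (Hole 101→Hole 102) × (Hole 101→Hole 103) = (-314.4, 59358.9, -69380).
So ∂z/∂x = −n_x/n_z = −0.00453 and ∂z/∂y = −n_y/n_z = 0.85556.
Intercept c from Hole 101: 603 + 1.51 − 331.96 = 272.55.
At (231, 499): z_contact = −1.05 + 426.93 + 272.55 = 698.43 m.
Depth below ground = 745.5 − 698.43 = 47.1 m.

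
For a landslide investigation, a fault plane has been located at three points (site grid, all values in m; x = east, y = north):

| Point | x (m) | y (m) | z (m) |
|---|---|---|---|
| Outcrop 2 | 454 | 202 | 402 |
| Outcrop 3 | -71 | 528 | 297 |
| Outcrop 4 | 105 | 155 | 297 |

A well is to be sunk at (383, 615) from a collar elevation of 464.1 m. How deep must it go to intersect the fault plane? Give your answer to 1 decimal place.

27.1 m

Let the plane be z = a·x + b·y + c.
Outcrop 3−Outcrop 2: −525a + 326b = −105;  Outcrop 4−Outcrop 2: −349a − 47b = −105.
Solving gives a = 0.28288, b = 0.13348.
Then c = 402 − a·454 − b·202 = 246.61.
At (383, 615): z_contact = 108.34 + 82.09 + 246.61 = 437.04 m.
Depth below ground = 464.1 − 437.04 = 27.1 m.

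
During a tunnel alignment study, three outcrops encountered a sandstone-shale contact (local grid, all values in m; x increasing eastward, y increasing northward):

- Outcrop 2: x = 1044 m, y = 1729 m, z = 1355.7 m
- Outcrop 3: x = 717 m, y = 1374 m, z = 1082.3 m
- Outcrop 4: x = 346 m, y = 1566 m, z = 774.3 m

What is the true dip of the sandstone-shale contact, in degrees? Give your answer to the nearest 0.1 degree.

39.8°

Let the plane be z = a·x + b·y + c.
Outcrop 3−Outcrop 2: −327a − 355b = −273.4;  Outcrop 4−Outcrop 2: −698a − 163b = −581.4.
Solving gives a = 0.83209, b = 0.00368.
Gradient magnitude |∇z| = √(a² + b²) = √(0.69238 + 0.00001) = 0.83210.
True dip = arctan(0.83210) = 39.8°, dipping toward W (azimuth ≈ 270°).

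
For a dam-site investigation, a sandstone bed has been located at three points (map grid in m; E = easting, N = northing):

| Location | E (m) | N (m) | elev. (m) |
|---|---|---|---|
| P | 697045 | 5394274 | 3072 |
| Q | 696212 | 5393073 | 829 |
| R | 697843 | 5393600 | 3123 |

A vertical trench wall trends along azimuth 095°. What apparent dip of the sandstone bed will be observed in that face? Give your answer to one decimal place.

Let the plane be z = a·E + b·N + c.
Q−P: −833a − 1201b = −2243;  R−P: 798a − 674b = 51.
Solving gives a = 1.03500, b = 1.14975.
Unit vector along 095° is (sin 95°, cos 95°) = (0.9962, -0.0872).
Slope in that direction = a·(0.9962) + b·(-0.0872) = 0.93085.
Apparent dip = arctan|0.93085| = 42.9° (true dip is 57.1°, so apparent ≤ true as expected).

42.9°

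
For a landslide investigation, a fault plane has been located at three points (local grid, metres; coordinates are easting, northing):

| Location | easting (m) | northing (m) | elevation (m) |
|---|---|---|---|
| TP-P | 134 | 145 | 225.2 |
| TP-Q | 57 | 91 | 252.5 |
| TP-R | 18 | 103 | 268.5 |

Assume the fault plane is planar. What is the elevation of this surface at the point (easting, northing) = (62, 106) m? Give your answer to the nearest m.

Two edge vectors: TP-P→TP-Q = (-77, -54, 27.3), TP-P→TP-R = (-116, -42, 43.3).
Normal n = (TP-P→TP-Q) × (TP-P→TP-R) = (-1191.6, 167.3, -3030).
So ∂z/∂easting = −n_x/n_z = −0.39327 and ∂z/∂northing = −n_y/n_z = 0.05521.
Intercept c from TP-P: 225.2 + 52.70 − 8.01 = 269.89.
At (62, 106): z = −24.4 + 5.9 + 269.89 = 251.4 m.

251 m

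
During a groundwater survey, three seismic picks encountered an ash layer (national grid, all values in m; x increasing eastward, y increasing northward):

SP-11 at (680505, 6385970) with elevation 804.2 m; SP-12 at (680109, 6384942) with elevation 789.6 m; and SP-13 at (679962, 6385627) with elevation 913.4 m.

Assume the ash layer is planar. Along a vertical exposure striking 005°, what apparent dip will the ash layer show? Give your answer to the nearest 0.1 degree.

Let the plane be z = a·x + b·y + c.
SP-12−SP-11: −396a − 1028b = −14.6;  SP-13−SP-11: −543a − 343b = 109.2.
Solving gives a = −0.27763, b = 0.12115.
Unit vector along 005° is (sin 5°, cos 5°) = (0.0872, 0.9962).
Slope in that direction = a·(0.0872) + b·(0.9962) = 0.09649.
Apparent dip = arctan|0.09649| = 5.5° (true dip is 16.9°, so apparent ≤ true as expected).

5.5°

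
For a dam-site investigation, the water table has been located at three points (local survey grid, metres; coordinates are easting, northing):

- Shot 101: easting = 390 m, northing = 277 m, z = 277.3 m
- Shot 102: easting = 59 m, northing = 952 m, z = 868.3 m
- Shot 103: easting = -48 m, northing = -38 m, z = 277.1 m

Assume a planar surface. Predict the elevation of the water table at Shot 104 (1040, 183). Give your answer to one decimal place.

Two edge vectors: Shot 101→Shot 102 = (-331, 675, 591), Shot 101→Shot 103 = (-438, -315, -0.2).
Normal n = (Shot 101→Shot 102) × (Shot 101→Shot 103) = (186030, -258924.2, 399915).
So ∂z/∂easting = −n_x/n_z = −0.465174 and ∂z/∂northing = −n_y/n_z = 0.647448.
Intercept c from Shot 101: 277.3 + 181.42 − 179.34 = 279.37.
At (1040, 183): z = −483.8 + 118.5 + 279.37 = -85.9 m.

-85.9 m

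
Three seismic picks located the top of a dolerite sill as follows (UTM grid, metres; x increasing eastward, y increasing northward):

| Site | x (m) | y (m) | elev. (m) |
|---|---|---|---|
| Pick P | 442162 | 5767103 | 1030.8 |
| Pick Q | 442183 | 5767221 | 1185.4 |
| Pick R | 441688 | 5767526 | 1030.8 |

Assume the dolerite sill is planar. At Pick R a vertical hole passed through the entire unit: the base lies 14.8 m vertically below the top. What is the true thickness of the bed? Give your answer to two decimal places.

8.15 m

Two edge vectors: Pick P→Pick Q = (21, 118, 154.6), Pick P→Pick R = (-474, 423, 0).
Normal n = (Pick P→Pick Q) × (Pick P→Pick R) = (-65395.8, -73280.4, 64815).
So ∂z/∂x = −n_x/n_z = 1.00896 and ∂z/∂y = −n_y/n_z = 1.13061.
|∇z| = √(a²+b²) = 1.51535, so dip δ = arctan(1.51535) = 56.58°.
True thickness = vertical thickness × cos δ = 14.8 × cos 56.58° = 8.15 m.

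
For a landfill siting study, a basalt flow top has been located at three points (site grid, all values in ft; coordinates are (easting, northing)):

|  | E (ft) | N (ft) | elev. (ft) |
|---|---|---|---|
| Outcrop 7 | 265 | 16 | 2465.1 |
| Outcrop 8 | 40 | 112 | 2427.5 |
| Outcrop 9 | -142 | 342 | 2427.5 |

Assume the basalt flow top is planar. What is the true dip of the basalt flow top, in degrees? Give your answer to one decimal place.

Two edge vectors: Outcrop 7→Outcrop 8 = (-225, 96, -37.6), Outcrop 7→Outcrop 9 = (-407, 326, -37.6).
Normal n = (Outcrop 7→Outcrop 8) × (Outcrop 7→Outcrop 9) = (8648, 6843.2, -34278).
So ∂z/∂E = −n_x/n_z = 0.25229 and ∂z/∂N = −n_y/n_z = 0.19964.
Gradient magnitude |∇z| = √(a² + b²) = √(0.06365 + 0.03986) = 0.32172.
True dip = arctan(0.32172) = 17.8°, dipping toward SW (azimuth ≈ 232°).

17.8°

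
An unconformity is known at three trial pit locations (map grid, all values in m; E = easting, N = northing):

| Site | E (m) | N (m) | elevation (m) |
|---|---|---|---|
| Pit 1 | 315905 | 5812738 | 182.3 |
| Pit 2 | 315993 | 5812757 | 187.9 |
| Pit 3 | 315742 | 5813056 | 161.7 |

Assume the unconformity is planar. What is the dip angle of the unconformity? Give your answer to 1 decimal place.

4.3°

Let the plane be z = a·E + b·N + c.
Pit 2−Pit 1: 88a + 19b = 5.6;  Pit 3−Pit 1: −163a + 318b = −20.6.
Solving gives a = 0.06989, b = −0.02896.
Gradient magnitude |∇z| = √(a² + b²) = √(0.00488 + 0.00084) = 0.07565.
True dip = arctan(0.07565) = 4.3°, dipping toward WNW (azimuth ≈ 293°).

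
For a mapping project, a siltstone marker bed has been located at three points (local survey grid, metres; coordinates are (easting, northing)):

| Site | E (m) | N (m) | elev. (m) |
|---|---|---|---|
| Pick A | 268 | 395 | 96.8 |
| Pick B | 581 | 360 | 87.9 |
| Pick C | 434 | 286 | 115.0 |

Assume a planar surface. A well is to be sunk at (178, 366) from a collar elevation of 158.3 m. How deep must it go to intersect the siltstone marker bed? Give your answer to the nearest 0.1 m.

Let the plane be z = a·E + b·N + c.
Pick B−Pick A: 313a − 35b = −8.9;  Pick C−Pick A: 166a − 109b = 18.2.
Solving gives a = −0.05677, b = −0.25344.
Then c = 96.8 − a·268 − b·395 = 212.12.
At (178, 366): z_contact = −10.11 − 92.76 + 212.12 = 109.26 m.
Depth below ground = 158.3 − 109.26 = 49.0 m.

49.0 m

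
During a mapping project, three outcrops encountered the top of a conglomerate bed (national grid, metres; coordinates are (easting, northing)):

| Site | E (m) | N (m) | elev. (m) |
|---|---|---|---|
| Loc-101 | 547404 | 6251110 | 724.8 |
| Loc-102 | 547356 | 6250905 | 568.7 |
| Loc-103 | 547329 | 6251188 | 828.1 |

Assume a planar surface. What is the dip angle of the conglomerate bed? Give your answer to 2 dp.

Let the plane be z = a·E + b·N + c.
Loc-102−Loc-101: −48a − 205b = −156.1;  Loc-103−Loc-101: −75a + 78b = 103.3.
Solving gives a = −0.47077, b = 0.87169.
Gradient magnitude |∇z| = √(a² + b²) = √(0.22163 + 0.75985) = 0.99069.
True dip = arctan(0.99069) = 44.73°, dipping toward SSE (azimuth ≈ 152°).

44.73°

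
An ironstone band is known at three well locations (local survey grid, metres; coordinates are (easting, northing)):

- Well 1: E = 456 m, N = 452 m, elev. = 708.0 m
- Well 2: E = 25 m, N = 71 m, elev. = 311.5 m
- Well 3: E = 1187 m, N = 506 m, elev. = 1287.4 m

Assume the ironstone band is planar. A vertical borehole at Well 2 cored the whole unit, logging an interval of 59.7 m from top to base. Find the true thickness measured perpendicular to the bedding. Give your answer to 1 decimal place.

46.7 m

Two edge vectors: Well 1→Well 2 = (-431, -381, -396.5), Well 1→Well 3 = (731, 54, 579.4).
Normal n = (Well 1→Well 2) × (Well 1→Well 3) = (-199340.4, -40120.1, 255237).
So ∂z/∂E = −n_x/n_z = 0.78100 and ∂z/∂N = −n_y/n_z = 0.15719.
|∇z| = √(a²+b²) = 0.79666, so dip δ = arctan(0.79666) = 38.54°.
True thickness = vertical thickness × cos δ = 59.7 × cos 38.54° = 46.7 m.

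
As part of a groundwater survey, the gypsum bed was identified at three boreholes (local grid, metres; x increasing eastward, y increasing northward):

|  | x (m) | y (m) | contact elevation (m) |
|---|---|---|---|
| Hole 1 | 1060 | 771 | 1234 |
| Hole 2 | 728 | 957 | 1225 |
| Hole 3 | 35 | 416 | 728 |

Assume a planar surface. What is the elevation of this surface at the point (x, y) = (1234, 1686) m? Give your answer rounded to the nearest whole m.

Let the plane be z = a·x + b·y + c.
Hole 2−Hole 1: −332a + 186b = −9;  Hole 3−Hole 1: −1025a − 355b = −506.
Solving gives a = 0.31542, b = 0.51463.
Then c = 1234 − a·1060 − b·771 = 502.88.
At (1234, 1686): z = 389.2 + 867.7 + 502.88 = 1759.8 m.

1760 m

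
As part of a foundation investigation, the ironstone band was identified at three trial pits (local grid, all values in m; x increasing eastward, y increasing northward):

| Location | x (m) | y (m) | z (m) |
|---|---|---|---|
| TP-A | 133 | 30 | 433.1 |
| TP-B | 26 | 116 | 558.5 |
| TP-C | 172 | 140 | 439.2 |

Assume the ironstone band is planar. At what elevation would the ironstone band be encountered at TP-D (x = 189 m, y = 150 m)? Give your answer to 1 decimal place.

Two edge vectors: TP-A→TP-B = (-107, 86, 125.4), TP-A→TP-C = (39, 110, 6.1).
Normal n = (TP-A→TP-B) × (TP-A→TP-C) = (-13269.4, 5543.3, -15124).
So ∂z/∂x = −n_x/n_z = −0.87737 and ∂z/∂y = −n_y/n_z = 0.36652.
Intercept c from TP-A: 433.1 + 116.69 − 11.00 = 538.80.
At (189, 150): z = −165.8 + 55.0 + 538.80 = 427.9 m.

427.9 m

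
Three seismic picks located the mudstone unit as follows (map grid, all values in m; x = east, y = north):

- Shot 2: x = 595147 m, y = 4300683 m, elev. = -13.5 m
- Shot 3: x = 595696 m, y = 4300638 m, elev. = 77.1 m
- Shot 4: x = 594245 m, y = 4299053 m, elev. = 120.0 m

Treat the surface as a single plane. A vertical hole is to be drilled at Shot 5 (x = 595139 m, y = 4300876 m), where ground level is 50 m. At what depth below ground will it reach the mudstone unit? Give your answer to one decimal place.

Let the plane be z = a·x + b·y + c.
Shot 3−Shot 2: 549a − 45b = 90.6;  Shot 4−Shot 2: −902a − 1630b = 133.5.
Solving gives a = 0.151444744, b = −0.165707459.
Then c = -13.5 − a·595147 − b·4300683 = 622509.87.
At (595139, 4300876): z_contact = 90130.67 − 712687.24 + 622509.87 = -46.69 m.
Depth below ground = 50 − (-46.69) = 96.7 m.

96.7 m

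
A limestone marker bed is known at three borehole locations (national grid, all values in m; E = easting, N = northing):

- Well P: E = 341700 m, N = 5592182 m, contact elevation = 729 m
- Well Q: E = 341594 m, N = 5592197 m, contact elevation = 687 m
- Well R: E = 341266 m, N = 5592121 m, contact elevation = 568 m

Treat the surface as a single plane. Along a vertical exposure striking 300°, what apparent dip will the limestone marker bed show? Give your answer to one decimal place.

Two edge vectors: Well P→Well Q = (-106, 15, -42), Well P→Well R = (-434, -61, -161).
Normal n = (Well P→Well Q) × (Well P→Well R) = (-4977, 1162, 12976).
So ∂z/∂E = −n_x/n_z = 0.38355 and ∂z/∂N = −n_y/n_z = −0.08955.
Unit vector along 300° is (sin 300°, cos 300°) = (-0.8660, 0.5000).
Slope in that direction = a·(-0.8660) + b·(0.5000) = −0.37694.
Apparent dip = arctan|0.37694| = 20.7° (true dip is 21.5°, so apparent ≤ true as expected).

20.7°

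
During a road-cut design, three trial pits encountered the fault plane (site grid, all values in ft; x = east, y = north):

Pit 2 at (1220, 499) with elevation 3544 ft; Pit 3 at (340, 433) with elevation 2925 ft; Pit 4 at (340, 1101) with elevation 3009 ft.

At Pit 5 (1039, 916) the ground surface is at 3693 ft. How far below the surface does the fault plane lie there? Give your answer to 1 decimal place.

Two edge vectors: Pit 2→Pit 3 = (-880, -66, -619), Pit 2→Pit 4 = (-880, 602, -535).
Normal n = (Pit 2→Pit 3) × (Pit 2→Pit 4) = (407948, 73920, -587840).
So ∂z/∂x = −n_x/n_z = 0.693978 and ∂z/∂y = −n_y/n_z = 0.125749.
Intercept c from Pit 2: 3544 − 846.65 − 62.75 = 2634.60.
At (1039, 916): z_contact = 721.04 + 115.19 + 2634.60 = 3470.83 ft.
Depth below ground = 3693 − 3470.83 = 222.2 ft.

222.2 ft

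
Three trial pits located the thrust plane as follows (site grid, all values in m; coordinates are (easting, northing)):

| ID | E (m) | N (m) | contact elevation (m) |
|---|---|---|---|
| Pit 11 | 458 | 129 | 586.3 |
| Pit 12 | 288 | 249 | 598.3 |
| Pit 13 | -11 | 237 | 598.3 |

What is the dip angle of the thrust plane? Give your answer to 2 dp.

Let the plane be z = a·E + b·N + c.
Pit 12−Pit 11: −170a + 120b = 12;  Pit 13−Pit 11: −469a + 108b = 12.
Solving gives a = −0.00380, b = 0.09462.
Gradient magnitude |∇z| = √(a² + b²) = √(0.00001 + 0.00895) = 0.09470.
True dip = arctan(0.09470) = 5.41°, dipping toward S (azimuth ≈ 178°).

5.41°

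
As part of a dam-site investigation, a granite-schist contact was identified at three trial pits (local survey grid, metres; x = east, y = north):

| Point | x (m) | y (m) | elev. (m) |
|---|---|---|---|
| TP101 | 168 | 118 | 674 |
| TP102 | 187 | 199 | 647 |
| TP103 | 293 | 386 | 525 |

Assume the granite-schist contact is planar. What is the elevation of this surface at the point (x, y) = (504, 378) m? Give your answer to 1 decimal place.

Let the plane be z = a·x + b·y + c.
TP102−TP101: 19a + 81b = −27;  TP103−TP101: 125a + 268b = −149.
Solving gives a = −0.96026, b = −0.10809.
Then c = 674 − a·168 − b·118 = 848.08.
At (504, 378): z = −484.0 − 40.9 + 848.08 = 323.2 m.

323.2 m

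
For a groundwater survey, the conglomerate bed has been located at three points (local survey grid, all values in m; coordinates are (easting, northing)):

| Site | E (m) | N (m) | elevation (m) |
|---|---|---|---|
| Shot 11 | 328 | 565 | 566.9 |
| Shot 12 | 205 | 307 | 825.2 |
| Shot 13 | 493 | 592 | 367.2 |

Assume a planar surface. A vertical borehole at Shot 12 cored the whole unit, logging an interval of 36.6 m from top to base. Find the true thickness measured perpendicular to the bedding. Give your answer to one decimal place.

Two edge vectors: Shot 11→Shot 12 = (-123, -258, 258.3), Shot 11→Shot 13 = (165, 27, -199.7).
Normal n = (Shot 11→Shot 12) × (Shot 11→Shot 13) = (44548.5, 18056.4, 39249).
So ∂z/∂E = −n_x/n_z = −1.13502 and ∂z/∂N = −n_y/n_z = −0.46005.
|∇z| = √(a²+b²) = 1.22471, so dip δ = arctan(1.22471) = 50.77°.
True thickness = vertical thickness × cos δ = 36.6 × cos 50.77° = 23.1 m.

23.1 m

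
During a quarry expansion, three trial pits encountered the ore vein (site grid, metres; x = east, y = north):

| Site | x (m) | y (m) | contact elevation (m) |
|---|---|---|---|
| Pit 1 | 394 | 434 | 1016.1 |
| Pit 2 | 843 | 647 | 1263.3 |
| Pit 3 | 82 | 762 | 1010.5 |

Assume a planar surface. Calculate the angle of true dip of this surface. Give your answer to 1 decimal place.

27.5°

Two edge vectors: Pit 1→Pit 2 = (449, 213, 247.2), Pit 1→Pit 3 = (-312, 328, -5.6).
Normal n = (Pit 1→Pit 2) × (Pit 1→Pit 3) = (-82274.4, -74612, 213728).
So ∂z/∂x = −n_x/n_z = 0.38495 and ∂z/∂y = −n_y/n_z = 0.34910.
Gradient magnitude |∇z| = √(a² + b²) = √(0.14819 + 0.12187) = 0.51967.
True dip = arctan(0.51967) = 27.5°, dipping toward SW (azimuth ≈ 228°).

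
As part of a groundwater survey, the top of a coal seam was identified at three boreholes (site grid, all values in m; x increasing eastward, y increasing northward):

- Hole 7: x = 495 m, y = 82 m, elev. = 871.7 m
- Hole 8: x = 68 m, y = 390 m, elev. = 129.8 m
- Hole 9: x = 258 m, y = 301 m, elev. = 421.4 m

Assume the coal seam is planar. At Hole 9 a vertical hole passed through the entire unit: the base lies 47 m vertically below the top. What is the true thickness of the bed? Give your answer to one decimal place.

Let the plane be z = a·x + b·y + c.
Hole 8−Hole 7: −427a + 308b = −741.9;  Hole 9−Hole 7: −237a + 219b = −450.3.
Solving gives a = 1.15922, b = −0.80167.
|∇z| = √(a²+b²) = 1.40942, so dip δ = arctan(1.40942) = 54.64°.
True thickness = vertical thickness × cos δ = 47 × cos 54.64° = 27.2 m.

27.2 m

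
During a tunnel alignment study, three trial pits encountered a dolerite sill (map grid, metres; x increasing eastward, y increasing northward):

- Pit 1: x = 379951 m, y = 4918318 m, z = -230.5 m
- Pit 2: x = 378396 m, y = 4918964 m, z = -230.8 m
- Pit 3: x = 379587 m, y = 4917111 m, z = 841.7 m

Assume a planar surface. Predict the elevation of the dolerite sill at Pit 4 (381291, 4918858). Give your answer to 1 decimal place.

Two edge vectors: Pit 1→Pit 2 = (-1555, 646, -0.3), Pit 1→Pit 3 = (-364, -1207, 1072.2).
Normal n = (Pit 1→Pit 2) × (Pit 1→Pit 3) = (692279.1, 1667380.2, 2112029).
So ∂z/∂x = −n_x/n_z = −0.327779164 and ∂z/∂y = −n_y/n_z = −0.789468421.
Intercept c from Pit 1: -230.5 + 124540.02 + 3882856.75 = 4007166.27.
At (381291, 4918858): z = −124979.2 − 3883283.1 + 4007166.27 = -1096.0 m.

-1096.0 m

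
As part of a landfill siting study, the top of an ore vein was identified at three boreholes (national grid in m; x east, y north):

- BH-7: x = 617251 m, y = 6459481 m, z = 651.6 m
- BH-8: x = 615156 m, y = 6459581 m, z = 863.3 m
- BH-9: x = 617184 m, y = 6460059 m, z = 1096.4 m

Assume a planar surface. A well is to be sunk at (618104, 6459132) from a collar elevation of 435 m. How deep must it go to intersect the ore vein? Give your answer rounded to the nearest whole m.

105 m

Let the plane be z = a·x + b·y + c.
BH-8−BH-7: −2095a + 100b = 211.7;  BH-9−BH-7: −67a + 578b = 444.8.
Solving gives a = −0.06467526, b = 0.76205321.
Then c = 651.6 − a·617251 − b·6459481 = −4881895.78.
At (618104, 6459132): z_contact = −39976.0 + 4922202.3 − 4881895.78 = 330.5 m.
Depth below ground = 435 − 330.5 = 105 m.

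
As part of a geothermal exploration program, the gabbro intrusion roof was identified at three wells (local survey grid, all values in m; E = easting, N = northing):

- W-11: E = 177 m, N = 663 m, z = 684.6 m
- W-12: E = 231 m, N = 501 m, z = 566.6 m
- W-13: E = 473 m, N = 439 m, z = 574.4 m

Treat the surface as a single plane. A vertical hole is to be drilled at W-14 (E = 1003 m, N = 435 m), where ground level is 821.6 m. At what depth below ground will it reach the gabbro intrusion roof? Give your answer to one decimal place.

Let the plane be z = a·E + b·N + c.
W-12−W-11: 54a − 162b = −118;  W-13−W-11: 296a − 224b = −110.2.
Solving gives a = 0.239279, b = 0.808155.
Then c = 684.6 − a·177 − b·663 = 106.44.
At (1003, 435): z_contact = 240.00 + 351.55 + 106.44 = 697.99 m.
Depth below ground = 821.6 − 697.99 = 123.6 m.

123.6 m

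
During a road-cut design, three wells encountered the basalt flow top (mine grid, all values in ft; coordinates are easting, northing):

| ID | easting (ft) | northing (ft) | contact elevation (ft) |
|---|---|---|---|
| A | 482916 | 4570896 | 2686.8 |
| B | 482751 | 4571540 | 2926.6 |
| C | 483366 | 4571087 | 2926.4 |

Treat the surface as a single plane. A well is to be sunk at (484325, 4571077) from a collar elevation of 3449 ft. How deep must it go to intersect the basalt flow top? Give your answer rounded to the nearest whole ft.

Let the plane be z = a·easting + b·northing + c.
B−A: −165a + 644b = 239.8;  C−A: 450a + 191b = 239.6.
Solving gives a = 0.33767673, b = 0.45887680.
Then c = 2686.8 − a·482916 − b·4570896 = −2257860.84.
At (484325, 4571077): z_contact = 163545.3 + 2097561.2 − 2257860.84 = 3245.6 ft.
Depth below ground = 3449 − 3245.6 = 203 ft.

203 ft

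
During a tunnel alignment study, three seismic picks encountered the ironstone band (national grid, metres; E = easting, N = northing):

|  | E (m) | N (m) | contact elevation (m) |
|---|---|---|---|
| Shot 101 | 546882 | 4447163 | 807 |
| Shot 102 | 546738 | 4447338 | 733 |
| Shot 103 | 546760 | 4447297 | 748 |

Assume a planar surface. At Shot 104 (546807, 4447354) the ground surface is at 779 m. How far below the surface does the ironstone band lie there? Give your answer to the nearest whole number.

36 m

Two edge vectors: Shot 101→Shot 102 = (-144, 175, -74), Shot 101→Shot 103 = (-122, 134, -59).
Normal n = (Shot 101→Shot 102) × (Shot 101→Shot 103) = (-409, 532, 2054).
So ∂z/∂E = −n_x/n_z = 0.19912366 and ∂z/∂N = −n_y/n_z = −0.25900682.
Intercept c from Shot 101: 807 − 108897.15 + 1151845.53 = 1043755.38.
At (546807, 4447354): z_contact = 108882.2 − 1151895.0 + 1043755.38 = 742.6 m.
Depth below ground = 779 − 742.6 = 36 m.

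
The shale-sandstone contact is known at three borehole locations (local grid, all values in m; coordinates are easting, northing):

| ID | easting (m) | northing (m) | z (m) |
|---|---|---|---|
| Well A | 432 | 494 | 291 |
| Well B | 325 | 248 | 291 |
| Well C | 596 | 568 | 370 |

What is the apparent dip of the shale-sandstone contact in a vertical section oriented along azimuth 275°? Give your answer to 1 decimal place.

Two edge vectors: Well A→Well B = (-107, -246, 0), Well A→Well C = (164, 74, 79).
Normal n = (Well A→Well B) × (Well A→Well C) = (-19434, 8453, 32426).
So ∂z/∂easting = −n_x/n_z = 0.59933 and ∂z/∂northing = −n_y/n_z = −0.26069.
Unit vector along 275° is (sin 275°, cos 275°) = (-0.9962, 0.0872).
Slope in that direction = a·(-0.9962) + b·(0.0872) = −0.61977.
Apparent dip = arctan|0.61977| = 31.8° (true dip is 33.2°, so apparent ≤ true as expected).

31.8°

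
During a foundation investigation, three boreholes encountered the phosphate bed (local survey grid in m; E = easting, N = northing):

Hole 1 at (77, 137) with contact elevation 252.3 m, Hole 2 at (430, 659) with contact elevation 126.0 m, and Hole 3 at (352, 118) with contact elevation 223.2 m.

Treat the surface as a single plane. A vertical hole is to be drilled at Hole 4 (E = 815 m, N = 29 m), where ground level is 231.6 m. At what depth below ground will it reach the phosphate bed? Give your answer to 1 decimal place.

Two edge vectors: Hole 1→Hole 2 = (353, 522, -126.3), Hole 1→Hole 3 = (275, -19, -29.1).
Normal n = (Hole 1→Hole 2) × (Hole 1→Hole 3) = (-17589.9, -24460.2, -150257).
So ∂z/∂E = −n_x/n_z = −0.11707 and ∂z/∂N = −n_y/n_z = −0.16279.
Intercept c from Hole 1: 252.3 + 9.01 + 22.30 = 283.62.
At (815, 29): z_contact = −95.41 − 4.72 + 283.62 = 183.49 m.
Depth below ground = 231.6 − 183.49 = 48.1 m.

48.1 m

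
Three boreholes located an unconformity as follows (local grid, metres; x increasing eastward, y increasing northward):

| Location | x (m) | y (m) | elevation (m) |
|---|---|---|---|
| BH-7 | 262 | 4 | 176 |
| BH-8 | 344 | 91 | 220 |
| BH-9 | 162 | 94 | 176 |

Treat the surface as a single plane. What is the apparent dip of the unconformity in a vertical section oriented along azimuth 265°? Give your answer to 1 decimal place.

15.1°

Two edge vectors: BH-7→BH-8 = (82, 87, 44), BH-7→BH-9 = (-100, 90, 0).
Normal n = (BH-7→BH-8) × (BH-7→BH-9) = (-3960, -4400, 16080).
So ∂z/∂x = −n_x/n_z = 0.24627 and ∂z/∂y = −n_y/n_z = 0.27363.
Unit vector along 265° is (sin 265°, cos 265°) = (-0.9962, -0.0872).
Slope in that direction = a·(-0.9962) + b·(-0.0872) = −0.26918.
Apparent dip = arctan|0.26918| = 15.1° (true dip is 20.2°, so apparent ≤ true as expected).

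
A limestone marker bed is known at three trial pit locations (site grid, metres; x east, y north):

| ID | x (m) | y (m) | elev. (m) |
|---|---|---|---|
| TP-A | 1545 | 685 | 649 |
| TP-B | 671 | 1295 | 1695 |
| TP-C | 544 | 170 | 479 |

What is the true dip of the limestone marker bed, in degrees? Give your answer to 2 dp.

Two edge vectors: TP-A→TP-B = (-874, 610, 1046), TP-A→TP-C = (-1001, -515, -170).
Normal n = (TP-A→TP-B) × (TP-A→TP-C) = (434990, -1195626, 1060720).
So ∂z/∂x = −n_x/n_z = −0.41009 and ∂z/∂y = −n_y/n_z = 1.12718.
Gradient magnitude |∇z| = √(a² + b²) = √(0.16817 + 1.27054) = 1.19946.
True dip = arctan(1.19946) = 50.18°, dipping toward SSE (azimuth ≈ 160°).

50.18°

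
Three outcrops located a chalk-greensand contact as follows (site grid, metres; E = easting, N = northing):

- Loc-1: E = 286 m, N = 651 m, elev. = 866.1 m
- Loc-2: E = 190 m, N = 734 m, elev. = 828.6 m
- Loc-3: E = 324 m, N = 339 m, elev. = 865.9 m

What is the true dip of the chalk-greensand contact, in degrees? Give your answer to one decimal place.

23.8°

Two edge vectors: Loc-1→Loc-2 = (-96, 83, -37.5), Loc-1→Loc-3 = (38, -312, -0.2).
Normal n = (Loc-1→Loc-2) × (Loc-1→Loc-3) = (-11716.6, -1444.2, 26798).
So ∂z/∂E = −n_x/n_z = 0.43722 and ∂z/∂N = −n_y/n_z = 0.05389.
Gradient magnitude |∇z| = √(a² + b²) = √(0.19116 + 0.00290) = 0.44053.
True dip = arctan(0.44053) = 23.8°, dipping toward W (azimuth ≈ 263°).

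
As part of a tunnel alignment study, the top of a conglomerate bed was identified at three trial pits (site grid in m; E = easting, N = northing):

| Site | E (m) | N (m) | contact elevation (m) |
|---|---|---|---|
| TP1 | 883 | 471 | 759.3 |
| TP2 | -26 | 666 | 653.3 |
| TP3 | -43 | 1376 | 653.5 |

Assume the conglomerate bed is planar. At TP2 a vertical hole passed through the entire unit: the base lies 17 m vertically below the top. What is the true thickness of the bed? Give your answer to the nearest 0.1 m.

Two edge vectors: TP1→TP2 = (-909, 195, -106), TP1→TP3 = (-926, 905, -105.8).
Normal n = (TP1→TP2) × (TP1→TP3) = (75299, 1983.8, -642075).
So ∂z/∂E = −n_x/n_z = 0.11727 and ∂z/∂N = −n_y/n_z = 0.00309.
|∇z| = √(a²+b²) = 0.11732, so dip δ = arctan(0.11732) = 6.69°.
True thickness = vertical thickness × cos δ = 17 × cos 6.69° = 16.9 m.

16.9 m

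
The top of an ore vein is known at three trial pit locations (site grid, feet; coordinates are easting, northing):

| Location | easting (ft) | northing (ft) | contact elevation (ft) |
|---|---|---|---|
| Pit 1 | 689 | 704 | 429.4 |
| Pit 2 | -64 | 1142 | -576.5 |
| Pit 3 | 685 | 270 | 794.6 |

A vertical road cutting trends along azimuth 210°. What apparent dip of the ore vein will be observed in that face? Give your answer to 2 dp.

17.46°

Two edge vectors: Pit 1→Pit 2 = (-753, 438, -1005.9), Pit 1→Pit 3 = (-4, -434, 365.2).
Normal n = (Pit 1→Pit 2) × (Pit 1→Pit 3) = (-276603, 279019.2, 328554).
So ∂z/∂easting = −n_x/n_z = 0.84188 and ∂z/∂northing = −n_y/n_z = −0.84923.
Unit vector along 210° is (sin 210°, cos 210°) = (-0.5000, -0.8660).
Slope in that direction = a·(-0.5000) + b·(-0.8660) = 0.31452.
Apparent dip = arctan|0.31452| = 17.46° (true dip is 50.1°, so apparent ≤ true as expected).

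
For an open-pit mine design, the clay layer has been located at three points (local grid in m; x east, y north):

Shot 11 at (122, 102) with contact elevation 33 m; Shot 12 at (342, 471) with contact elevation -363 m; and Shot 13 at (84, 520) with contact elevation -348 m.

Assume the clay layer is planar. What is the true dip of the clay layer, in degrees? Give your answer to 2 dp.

Two edge vectors: Shot 11→Shot 12 = (220, 369, -396), Shot 11→Shot 13 = (-38, 418, -381).
Normal n = (Shot 11→Shot 12) × (Shot 11→Shot 13) = (24939, 98868, 105982).
So ∂z/∂x = −n_x/n_z = −0.23531 and ∂z/∂y = −n_y/n_z = −0.93288.
Gradient magnitude |∇z| = √(a² + b²) = √(0.05537 + 0.87026) = 0.96210.
True dip = arctan(0.96210) = 43.89°, dipping toward NNE (azimuth ≈ 014°).

43.89°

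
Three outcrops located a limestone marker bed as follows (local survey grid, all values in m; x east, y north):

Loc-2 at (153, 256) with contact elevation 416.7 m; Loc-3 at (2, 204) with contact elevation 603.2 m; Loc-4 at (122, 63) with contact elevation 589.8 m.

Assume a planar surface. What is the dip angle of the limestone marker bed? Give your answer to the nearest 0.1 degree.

50.8°

Let the plane be z = a·x + b·y + c.
Loc-3−Loc-2: −151a − 52b = 186.5;  Loc-4−Loc-2: −31a − 193b = 173.1.
Solving gives a = −0.98047, b = −0.73941.
Gradient magnitude |∇z| = √(a² + b²) = √(0.96132 + 0.54672) = 1.22802.
True dip = arctan(1.22802) = 50.8°, dipping toward NE (azimuth ≈ 053°).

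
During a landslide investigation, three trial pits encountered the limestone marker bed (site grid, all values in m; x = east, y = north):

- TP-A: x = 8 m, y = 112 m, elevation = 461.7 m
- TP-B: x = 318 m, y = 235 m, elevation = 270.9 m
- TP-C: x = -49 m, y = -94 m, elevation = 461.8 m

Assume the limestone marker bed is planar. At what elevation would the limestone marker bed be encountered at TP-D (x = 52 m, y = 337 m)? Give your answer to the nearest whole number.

Let the plane be z = a·x + b·y + c.
TP-B−TP-A: 310a + 123b = −190.8;  TP-C−TP-A: −57a − 206b = 0.1.
Solving gives a = −0.69117, b = 0.19076.
Then c = 461.7 − a·8 − b·112 = 445.86.
At (52, 337): z = −35.9 + 64.3 + 445.86 = 474.2 m.

474 m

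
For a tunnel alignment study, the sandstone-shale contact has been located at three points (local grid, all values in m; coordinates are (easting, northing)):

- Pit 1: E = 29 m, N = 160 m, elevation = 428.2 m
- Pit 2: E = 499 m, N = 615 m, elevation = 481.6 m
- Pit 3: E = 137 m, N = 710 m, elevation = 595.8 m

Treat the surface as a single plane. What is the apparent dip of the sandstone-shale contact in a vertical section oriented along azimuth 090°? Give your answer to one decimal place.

12.6°

Two edge vectors: Pit 1→Pit 2 = (470, 455, 53.4), Pit 1→Pit 3 = (108, 550, 167.6).
Normal n = (Pit 1→Pit 2) × (Pit 1→Pit 3) = (46888, -73004.8, 209360).
So ∂z/∂E = −n_x/n_z = −0.22396 and ∂z/∂N = −n_y/n_z = 0.34870.
Unit vector along 090° is (sin 90°, cos 90°) = (1.0000, 0.0000).
Slope in that direction = a·(1.0000) + b·(0.0000) = −0.22396.
Apparent dip = arctan|0.22396| = 12.6° (true dip is 22.5°, so apparent ≤ true as expected).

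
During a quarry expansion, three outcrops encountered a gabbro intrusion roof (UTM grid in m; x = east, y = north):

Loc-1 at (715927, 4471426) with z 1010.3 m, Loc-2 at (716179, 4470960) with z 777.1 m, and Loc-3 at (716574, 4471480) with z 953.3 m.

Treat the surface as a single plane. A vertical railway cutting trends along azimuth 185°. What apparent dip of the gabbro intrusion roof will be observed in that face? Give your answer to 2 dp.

Two edge vectors: Loc-1→Loc-2 = (252, -466, -233.2), Loc-1→Loc-3 = (647, 54, -57).
Normal n = (Loc-1→Loc-2) × (Loc-1→Loc-3) = (39154.8, -136516.4, 315110).
So ∂z/∂x = −n_x/n_z = −0.12426 and ∂z/∂y = −n_y/n_z = 0.43323.
Unit vector along 185° is (sin 185°, cos 185°) = (-0.0872, -0.9962).
Slope in that direction = a·(-0.0872) + b·(-0.9962) = −0.42076.
Apparent dip = arctan|0.42076| = 22.82° (true dip is 24.3°, so apparent ≤ true as expected).

22.82°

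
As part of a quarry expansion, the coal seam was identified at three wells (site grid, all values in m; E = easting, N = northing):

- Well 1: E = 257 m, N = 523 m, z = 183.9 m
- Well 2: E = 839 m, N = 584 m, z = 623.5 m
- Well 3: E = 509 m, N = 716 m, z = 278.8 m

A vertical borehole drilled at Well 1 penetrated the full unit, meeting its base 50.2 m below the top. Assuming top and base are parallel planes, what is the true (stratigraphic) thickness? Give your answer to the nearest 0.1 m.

Two edge vectors: Well 1→Well 2 = (582, 61, 439.6), Well 1→Well 3 = (252, 193, 94.9).
Normal n = (Well 1→Well 2) × (Well 1→Well 3) = (-79053.9, 55547.4, 96954).
So ∂z/∂E = −n_x/n_z = 0.81538 and ∂z/∂N = −n_y/n_z = −0.57293.
|∇z| = √(a²+b²) = 0.99653, so dip δ = arctan(0.99653) = 44.90°.
True thickness = vertical thickness × cos δ = 50.2 × cos 44.90° = 35.6 m.

35.6 m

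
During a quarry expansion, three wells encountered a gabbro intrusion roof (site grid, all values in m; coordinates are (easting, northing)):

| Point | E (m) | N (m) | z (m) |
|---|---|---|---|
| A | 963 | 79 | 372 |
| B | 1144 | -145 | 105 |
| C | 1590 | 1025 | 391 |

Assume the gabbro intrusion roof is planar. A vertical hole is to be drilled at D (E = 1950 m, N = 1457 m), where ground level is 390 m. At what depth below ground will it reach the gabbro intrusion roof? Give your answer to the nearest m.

49 m

Two edge vectors: A→B = (181, -224, -267), A→C = (627, 946, 19).
Normal n = (A→B) × (A→C) = (248326, -170848, 311674).
So ∂z/∂E = −n_x/n_z = −0.79675 and ∂z/∂N = −n_y/n_z = 0.54816.
Intercept c from A: 372 + 767.27 − 43.30 = 1095.96.
At (1950, 1457): z_contact = −1553.7 + 798.7 + 1095.96 = 341.0 m.
Depth below ground = 390 − 341.0 = 49 m.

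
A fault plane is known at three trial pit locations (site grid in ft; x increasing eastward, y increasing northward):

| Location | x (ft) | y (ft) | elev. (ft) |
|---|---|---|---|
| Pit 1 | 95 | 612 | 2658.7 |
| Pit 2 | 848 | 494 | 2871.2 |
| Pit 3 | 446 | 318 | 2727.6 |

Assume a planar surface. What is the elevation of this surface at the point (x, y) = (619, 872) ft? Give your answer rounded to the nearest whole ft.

Two edge vectors: Pit 1→Pit 2 = (753, -118, 212.5), Pit 1→Pit 3 = (351, -294, 68.9).
Normal n = (Pit 1→Pit 2) × (Pit 1→Pit 3) = (54344.8, 22705.8, -179964).
So ∂z/∂x = −n_x/n_z = 0.30198 and ∂z/∂y = −n_y/n_z = 0.12617.
Intercept c from Pit 1: 2658.7 − 28.69 − 77.22 = 2552.80.
At (619, 872): z = 186.9 + 110.0 + 2552.80 = 2849.7 ft.

2850 ft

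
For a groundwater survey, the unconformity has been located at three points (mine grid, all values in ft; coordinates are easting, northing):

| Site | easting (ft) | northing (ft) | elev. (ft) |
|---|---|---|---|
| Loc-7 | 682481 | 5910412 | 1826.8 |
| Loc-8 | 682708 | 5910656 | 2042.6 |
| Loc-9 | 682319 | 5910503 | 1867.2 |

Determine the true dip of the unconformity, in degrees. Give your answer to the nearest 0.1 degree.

Let the plane be z = a·easting + b·northing + c.
Loc-8−Loc-7: 227a + 244b = 215.8;  Loc-9−Loc-7: −162a + 91b = 40.4.
Solving gives a = 0.16250, b = 0.73325.
Gradient magnitude |∇z| = √(a² + b²) = √(0.02641 + 0.53765) = 0.75104.
True dip = arctan(0.75104) = 36.9°, dipping toward SSW (azimuth ≈ 192°).

36.9°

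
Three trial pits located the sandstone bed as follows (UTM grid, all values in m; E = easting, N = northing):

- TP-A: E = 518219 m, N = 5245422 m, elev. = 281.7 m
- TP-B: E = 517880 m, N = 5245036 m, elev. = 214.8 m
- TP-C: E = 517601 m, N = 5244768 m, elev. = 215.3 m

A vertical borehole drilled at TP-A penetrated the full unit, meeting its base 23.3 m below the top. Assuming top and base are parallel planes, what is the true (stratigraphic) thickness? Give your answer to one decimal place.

Two edge vectors: TP-A→TP-B = (-339, -386, -66.9), TP-A→TP-C = (-618, -654, -66.4).
Normal n = (TP-A→TP-B) × (TP-A→TP-C) = (-18122.2, 18834.6, -16842).
So ∂z/∂E = −n_x/n_z = −1.07601 and ∂z/∂N = −n_y/n_z = 1.11831.
|∇z| = √(a²+b²) = 1.55191, so dip δ = arctan(1.55191) = 57.20°.
True thickness = vertical thickness × cos δ = 23.3 × cos 57.20° = 12.6 m.

12.6 m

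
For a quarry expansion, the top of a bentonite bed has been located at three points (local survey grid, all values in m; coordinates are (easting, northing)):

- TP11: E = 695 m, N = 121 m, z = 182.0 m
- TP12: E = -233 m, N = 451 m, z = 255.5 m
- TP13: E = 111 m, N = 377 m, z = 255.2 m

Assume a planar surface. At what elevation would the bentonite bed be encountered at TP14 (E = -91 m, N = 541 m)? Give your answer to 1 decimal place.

Two edge vectors: TP11→TP12 = (-928, 330, 73.5), TP11→TP13 = (-584, 256, 73.2).
Normal n = (TP11→TP12) × (TP11→TP13) = (5340, 25005.6, -44848).
So ∂z/∂E = −n_x/n_z = 0.11907 and ∂z/∂N = −n_y/n_z = 0.55756.
Intercept c from TP11: 182 − 82.75 − 67.47 = 31.78.
At (-91, 541): z = −10.8 + 301.6 + 31.78 = 322.6 m.

322.6 m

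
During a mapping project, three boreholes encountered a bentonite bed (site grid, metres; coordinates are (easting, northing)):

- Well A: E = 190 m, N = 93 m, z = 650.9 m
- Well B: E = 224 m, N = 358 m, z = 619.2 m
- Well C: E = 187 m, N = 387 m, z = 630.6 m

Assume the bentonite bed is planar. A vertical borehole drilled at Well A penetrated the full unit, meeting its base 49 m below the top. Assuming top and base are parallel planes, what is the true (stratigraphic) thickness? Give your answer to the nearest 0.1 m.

45.9 m

Two edge vectors: Well A→Well B = (34, 265, -31.7), Well A→Well C = (-3, 294, -20.3).
Normal n = (Well A→Well B) × (Well A→Well C) = (3940.3, 785.3, 10791).
So ∂z/∂E = −n_x/n_z = −0.36515 and ∂z/∂N = −n_y/n_z = −0.07277.
|∇z| = √(a²+b²) = 0.37233, so dip δ = arctan(0.37233) = 20.42°.
True thickness = vertical thickness × cos δ = 49 × cos 20.42° = 45.9 m.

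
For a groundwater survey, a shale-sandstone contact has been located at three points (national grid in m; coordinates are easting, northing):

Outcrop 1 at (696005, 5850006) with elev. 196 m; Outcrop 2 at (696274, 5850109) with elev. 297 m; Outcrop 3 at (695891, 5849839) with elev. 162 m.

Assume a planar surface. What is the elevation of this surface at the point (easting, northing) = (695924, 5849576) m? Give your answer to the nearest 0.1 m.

Let the plane be z = a·easting + b·northing + c.
Outcrop 2−Outcrop 1: 269a + 103b = 101;  Outcrop 3−Outcrop 1: −114a − 167b = −34.
Solving gives a = 0.402790754, b = −0.071366143.
Then c = 196 − a·696005 − b·5850006 = 137343.99.
At (695924, 5849576): z = 280311.8 − 417461.7 + 137343.99 = 194.1 m.

194.1 m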